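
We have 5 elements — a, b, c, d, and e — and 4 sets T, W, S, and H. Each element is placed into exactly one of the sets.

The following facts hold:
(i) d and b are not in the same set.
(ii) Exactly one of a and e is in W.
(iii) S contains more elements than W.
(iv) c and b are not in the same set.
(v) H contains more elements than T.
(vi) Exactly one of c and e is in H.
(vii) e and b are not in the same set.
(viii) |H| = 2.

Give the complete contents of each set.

T = {}; W = {e}; S = {a, b}; H = {c, d}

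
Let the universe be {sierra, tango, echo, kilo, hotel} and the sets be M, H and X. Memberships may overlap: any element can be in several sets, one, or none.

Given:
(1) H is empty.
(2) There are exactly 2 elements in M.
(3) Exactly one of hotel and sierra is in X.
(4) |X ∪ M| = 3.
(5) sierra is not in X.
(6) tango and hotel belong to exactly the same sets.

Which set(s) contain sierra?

sierra: none

From (5): sierra ∉ X.
(1): H already has 0, so the rest are out.
(3) (exactly one): hotel ∈ X.
(6): tango matches hotel: tango ∈ X.
Suppose sierra ∈ M: no assignment then satisfies all the clues, so sierra ∉ M.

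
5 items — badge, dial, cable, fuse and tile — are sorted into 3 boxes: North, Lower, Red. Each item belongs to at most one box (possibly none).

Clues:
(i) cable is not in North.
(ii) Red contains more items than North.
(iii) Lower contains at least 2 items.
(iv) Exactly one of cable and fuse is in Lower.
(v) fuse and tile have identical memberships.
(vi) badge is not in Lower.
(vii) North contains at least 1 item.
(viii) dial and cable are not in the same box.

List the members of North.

North = {dial}

From (i): cable ∉ North.
From (vi): badge ∉ Lower.
Suppose badge ∈ North: no assignment then satisfies all the clues, so badge ∉ North.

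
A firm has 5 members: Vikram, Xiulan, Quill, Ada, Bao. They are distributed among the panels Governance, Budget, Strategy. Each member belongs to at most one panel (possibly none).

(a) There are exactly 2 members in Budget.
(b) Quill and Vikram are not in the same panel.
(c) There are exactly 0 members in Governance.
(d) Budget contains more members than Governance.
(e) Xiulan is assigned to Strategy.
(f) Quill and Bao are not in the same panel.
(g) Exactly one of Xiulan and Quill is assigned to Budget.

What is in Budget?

From (e): Xiulan ∈ Strategy.
(c): Governance already has 0, so the rest are out.
(g) (exactly one): Quill ∈ Budget.
(b): Vikram ∉ Budget.
(f): Bao ∉ Budget.
(a): only 2 candidates remain for Budget, so all are in.

Budget = {Ada, Quill}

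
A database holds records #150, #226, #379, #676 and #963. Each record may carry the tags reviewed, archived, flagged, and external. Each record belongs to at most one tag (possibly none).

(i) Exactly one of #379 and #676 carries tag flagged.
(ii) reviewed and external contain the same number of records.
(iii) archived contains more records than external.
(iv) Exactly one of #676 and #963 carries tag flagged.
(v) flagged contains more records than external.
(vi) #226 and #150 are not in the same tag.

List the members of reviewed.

reviewed = {}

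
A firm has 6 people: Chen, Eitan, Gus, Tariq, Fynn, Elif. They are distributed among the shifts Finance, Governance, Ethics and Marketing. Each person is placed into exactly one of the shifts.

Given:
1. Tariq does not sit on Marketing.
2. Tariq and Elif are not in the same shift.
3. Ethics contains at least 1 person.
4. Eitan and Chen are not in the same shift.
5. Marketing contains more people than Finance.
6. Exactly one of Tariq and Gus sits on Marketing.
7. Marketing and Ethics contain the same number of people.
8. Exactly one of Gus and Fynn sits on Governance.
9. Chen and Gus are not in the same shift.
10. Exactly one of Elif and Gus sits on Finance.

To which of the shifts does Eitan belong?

Eitan: Marketing

From (1): Tariq ∉ Marketing.
(6) (exactly one): Gus ∈ Marketing.
(8) (exactly one): Fynn ∈ Governance.
(9): Chen ∉ Marketing.
(10) (exactly one): Elif ∈ Finance.
(2): Tariq ∉ Finance.
Suppose Eitan ∈ Finance: no assignment then satisfies all the clues, so Eitan ∉ Finance.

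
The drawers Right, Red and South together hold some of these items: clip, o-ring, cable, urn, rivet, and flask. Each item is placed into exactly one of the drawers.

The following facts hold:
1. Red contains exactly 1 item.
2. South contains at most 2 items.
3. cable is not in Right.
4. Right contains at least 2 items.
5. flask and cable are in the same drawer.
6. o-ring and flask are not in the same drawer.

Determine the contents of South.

South = {cable, flask}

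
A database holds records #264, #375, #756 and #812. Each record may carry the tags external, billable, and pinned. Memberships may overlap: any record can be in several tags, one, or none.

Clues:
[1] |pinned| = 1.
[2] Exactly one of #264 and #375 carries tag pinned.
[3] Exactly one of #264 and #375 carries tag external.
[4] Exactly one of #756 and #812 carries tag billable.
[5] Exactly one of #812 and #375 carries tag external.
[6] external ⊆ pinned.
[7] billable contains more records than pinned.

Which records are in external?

external = {#375}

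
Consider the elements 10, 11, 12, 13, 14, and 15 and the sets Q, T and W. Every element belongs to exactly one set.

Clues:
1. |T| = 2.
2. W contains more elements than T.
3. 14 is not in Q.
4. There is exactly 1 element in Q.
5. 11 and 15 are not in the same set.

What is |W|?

3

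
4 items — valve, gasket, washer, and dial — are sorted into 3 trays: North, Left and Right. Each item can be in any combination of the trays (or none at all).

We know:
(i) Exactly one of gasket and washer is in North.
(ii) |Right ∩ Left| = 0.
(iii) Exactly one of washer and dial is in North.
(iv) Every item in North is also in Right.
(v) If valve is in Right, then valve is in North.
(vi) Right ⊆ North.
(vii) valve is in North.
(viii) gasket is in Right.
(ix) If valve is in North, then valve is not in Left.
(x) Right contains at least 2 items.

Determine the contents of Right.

Right = {dial, gasket, valve}

From (vii): valve ∈ North.
From (viii): gasket ∈ Right.
(iv) with valve ∈ North: valve ∈ Right.
(vi) with gasket ∈ Right: gasket ∈ North.
(ix): valve ∉ Left.
(i) (exactly one): washer ∉ North.
(iii) (exactly one): dial ∈ North.
(iv) with dial ∈ North: dial ∈ Right.
(vi) contrapositive: washer ∉ Right.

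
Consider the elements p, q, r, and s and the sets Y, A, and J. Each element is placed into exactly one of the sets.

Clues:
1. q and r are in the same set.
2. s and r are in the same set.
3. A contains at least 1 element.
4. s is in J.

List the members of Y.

Y = {}

From (4): s ∈ J.
(2): r matches s: r ∉ Y.
(2): r matches s: r ∉ A.
(2): r matches s: r ∈ J.
(1): q matches r: q ∉ Y.
(1): q matches r: q ∉ A.
(1): q matches r: q ∈ J.
(3): only 1 candidates remain for A, so all are in.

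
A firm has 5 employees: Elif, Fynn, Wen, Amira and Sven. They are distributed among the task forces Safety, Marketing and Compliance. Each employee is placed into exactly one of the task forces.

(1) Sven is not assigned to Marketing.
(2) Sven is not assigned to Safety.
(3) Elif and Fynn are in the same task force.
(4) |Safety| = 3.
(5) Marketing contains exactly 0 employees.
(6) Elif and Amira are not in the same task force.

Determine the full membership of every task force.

Safety = {Elif, Fynn, Wen}; Marketing = {}; Compliance = {Amira, Sven}

From (1): Sven ∉ Marketing.
From (2): Sven ∉ Safety.
(5): Marketing already has 0, so the rest are out.
Only one task force left: Sven ∈ Compliance.
Suppose Elif ∉ Safety: no assignment then satisfies all the clues, so Elif ∈ Safety.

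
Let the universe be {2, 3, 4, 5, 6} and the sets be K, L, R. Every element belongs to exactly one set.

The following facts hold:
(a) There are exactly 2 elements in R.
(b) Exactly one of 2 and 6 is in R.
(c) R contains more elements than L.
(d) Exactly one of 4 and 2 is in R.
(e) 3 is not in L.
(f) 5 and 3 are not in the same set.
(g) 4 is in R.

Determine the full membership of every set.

From (e): 3 ∉ L.
From (g): 4 ∈ R.
(d) (exactly one): 2 ∉ R.
(b) (exactly one): 6 ∈ R.
(a): R already has 2, so the rest are out.
Only one set left: 3 ∈ K.
(f): 5 ∉ K.
Only one set left: 5 ∈ L.
Suppose 2 ∉ K: no assignment then satisfies all the clues, so 2 ∈ K.

K = {2, 3}; L = {5}; R = {4, 6}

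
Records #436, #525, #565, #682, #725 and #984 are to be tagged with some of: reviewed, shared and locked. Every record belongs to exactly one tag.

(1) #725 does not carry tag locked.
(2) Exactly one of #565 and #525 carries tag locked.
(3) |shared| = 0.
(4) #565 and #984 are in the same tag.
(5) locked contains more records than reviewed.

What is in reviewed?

reviewed = {#525, #725}

From (1): #725 ∉ locked.
(3): shared already has 0, so the rest are out.
Only one tag left: #725 ∈ reviewed.
Suppose #436 ∈ reviewed: no assignment then satisfies all the clues, so #436 ∉ reviewed.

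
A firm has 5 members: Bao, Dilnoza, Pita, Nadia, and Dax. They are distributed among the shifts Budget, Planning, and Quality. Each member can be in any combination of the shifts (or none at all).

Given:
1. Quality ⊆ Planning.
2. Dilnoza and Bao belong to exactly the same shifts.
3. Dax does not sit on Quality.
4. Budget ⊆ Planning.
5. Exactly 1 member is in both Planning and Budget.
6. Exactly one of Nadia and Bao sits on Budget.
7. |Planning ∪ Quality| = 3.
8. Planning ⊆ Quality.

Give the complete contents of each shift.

Budget = {Nadia}; Planning = {Bao, Dilnoza, Nadia}; Quality = {Bao, Dilnoza, Nadia}

From (3): Dax ∉ Quality.
(8) contrapositive: Dax ∉ Planning.
(4) contrapositive: Dax ∉ Budget.
Suppose Bao ∈ Budget: no assignment then satisfies all the clues, so Bao ∉ Budget.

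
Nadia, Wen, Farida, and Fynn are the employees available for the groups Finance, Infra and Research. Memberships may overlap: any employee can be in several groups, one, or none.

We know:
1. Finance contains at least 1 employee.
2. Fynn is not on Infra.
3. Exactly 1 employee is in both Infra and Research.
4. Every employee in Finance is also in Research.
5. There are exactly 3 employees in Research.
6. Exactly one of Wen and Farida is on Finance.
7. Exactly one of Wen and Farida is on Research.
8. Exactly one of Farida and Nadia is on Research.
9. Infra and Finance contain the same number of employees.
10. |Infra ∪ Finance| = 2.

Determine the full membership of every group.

Finance = {Wen}; Infra = {Nadia}; Research = {Fynn, Nadia, Wen}

From (2): Fynn ∉ Infra.
Suppose Nadia ∈ Finance: no assignment then satisfies all the clues, so Nadia ∉ Finance.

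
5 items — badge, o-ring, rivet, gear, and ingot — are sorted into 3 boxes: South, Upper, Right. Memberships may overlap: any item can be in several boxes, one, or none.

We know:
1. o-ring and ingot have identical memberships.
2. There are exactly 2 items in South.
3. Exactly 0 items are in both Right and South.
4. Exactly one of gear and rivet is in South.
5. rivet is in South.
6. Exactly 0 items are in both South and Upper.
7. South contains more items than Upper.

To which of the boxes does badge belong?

badge: South

From (5): rivet ∈ South.
(4) (exactly one): gear ∉ South.
Suppose badge ∉ South: no assignment then satisfies all the clues, so badge ∈ South.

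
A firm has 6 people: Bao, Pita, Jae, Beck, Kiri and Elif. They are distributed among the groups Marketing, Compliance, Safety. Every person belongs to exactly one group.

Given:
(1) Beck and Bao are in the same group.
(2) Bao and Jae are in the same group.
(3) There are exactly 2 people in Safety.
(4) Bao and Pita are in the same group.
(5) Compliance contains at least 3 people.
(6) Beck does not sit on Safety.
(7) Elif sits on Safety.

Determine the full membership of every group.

Marketing = {}; Compliance = {Bao, Beck, Jae, Pita}; Safety = {Elif, Kiri}

From (6): Beck ∉ Safety.
From (7): Elif ∈ Safety.
(1): Bao matches Beck: Bao ∉ Safety.
(2): Jae matches Bao: Jae ∉ Safety.
(4): Pita matches Bao: Pita ∉ Safety.
(3): only 2 candidates remain for Safety, so all are in.
Suppose Bao ∈ Marketing: no assignment then satisfies all the clues, so Bao ∉ Marketing.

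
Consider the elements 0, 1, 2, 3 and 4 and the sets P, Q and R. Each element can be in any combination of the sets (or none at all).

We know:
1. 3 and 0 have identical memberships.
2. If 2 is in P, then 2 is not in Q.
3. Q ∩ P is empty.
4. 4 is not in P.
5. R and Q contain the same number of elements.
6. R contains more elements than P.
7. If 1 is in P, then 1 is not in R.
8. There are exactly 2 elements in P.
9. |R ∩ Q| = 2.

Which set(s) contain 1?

From (4): 4 ∉ P.
Suppose 1 ∉ P: no assignment then satisfies all the clues, so 1 ∈ P.

1: P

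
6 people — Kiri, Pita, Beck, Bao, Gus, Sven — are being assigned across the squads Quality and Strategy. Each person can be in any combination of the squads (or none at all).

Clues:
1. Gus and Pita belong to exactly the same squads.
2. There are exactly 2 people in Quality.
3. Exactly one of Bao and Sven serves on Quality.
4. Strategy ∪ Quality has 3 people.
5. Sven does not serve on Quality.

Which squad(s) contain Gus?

Gus: none

From (5): Sven ∉ Quality.
(3) (exactly one): Bao ∈ Quality.
Suppose Gus ∈ Quality: no assignment then satisfies all the clues, so Gus ∉ Quality.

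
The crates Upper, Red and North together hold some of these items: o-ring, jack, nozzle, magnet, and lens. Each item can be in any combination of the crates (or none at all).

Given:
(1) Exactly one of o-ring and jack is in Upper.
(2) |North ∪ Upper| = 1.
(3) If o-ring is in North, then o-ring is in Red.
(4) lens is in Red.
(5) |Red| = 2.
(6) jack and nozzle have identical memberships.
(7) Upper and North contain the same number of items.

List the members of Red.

Red = {lens, o-ring}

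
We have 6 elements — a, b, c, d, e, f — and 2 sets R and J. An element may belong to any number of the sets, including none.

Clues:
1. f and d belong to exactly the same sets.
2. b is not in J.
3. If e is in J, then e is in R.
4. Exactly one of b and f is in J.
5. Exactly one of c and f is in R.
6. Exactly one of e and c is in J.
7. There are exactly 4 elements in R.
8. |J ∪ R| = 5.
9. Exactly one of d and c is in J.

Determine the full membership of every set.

R = {b, d, e, f}; J = {a, d, e, f}

From (2): b ∉ J.
(4) (exactly one): f ∈ J.
(1): d matches f: d ∈ J.
(9) (exactly one): c ∉ J.
(6) (exactly one): e ∈ J.
(3): e ∈ R.
Suppose a ∈ R: no assignment then satisfies all the clues, so a ∉ R.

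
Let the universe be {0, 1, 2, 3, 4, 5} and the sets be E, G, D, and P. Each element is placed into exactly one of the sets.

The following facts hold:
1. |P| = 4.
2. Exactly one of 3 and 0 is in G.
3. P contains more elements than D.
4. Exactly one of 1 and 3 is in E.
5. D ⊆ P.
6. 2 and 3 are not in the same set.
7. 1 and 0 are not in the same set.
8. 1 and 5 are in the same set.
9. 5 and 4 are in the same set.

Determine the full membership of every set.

E = {3}; G = {0}; D = {}; P = {1, 2, 4, 5}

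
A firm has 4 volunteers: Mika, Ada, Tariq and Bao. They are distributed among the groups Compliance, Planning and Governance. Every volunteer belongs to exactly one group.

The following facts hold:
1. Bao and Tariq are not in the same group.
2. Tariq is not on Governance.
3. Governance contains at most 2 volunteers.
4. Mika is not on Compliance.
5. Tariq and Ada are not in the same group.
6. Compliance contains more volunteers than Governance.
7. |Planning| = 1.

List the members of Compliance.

Compliance = {Ada, Bao}

From (2): Tariq ∉ Governance.
From (4): Mika ∉ Compliance.
Suppose Ada ∉ Compliance: no assignment then satisfies all the clues, so Ada ∈ Compliance.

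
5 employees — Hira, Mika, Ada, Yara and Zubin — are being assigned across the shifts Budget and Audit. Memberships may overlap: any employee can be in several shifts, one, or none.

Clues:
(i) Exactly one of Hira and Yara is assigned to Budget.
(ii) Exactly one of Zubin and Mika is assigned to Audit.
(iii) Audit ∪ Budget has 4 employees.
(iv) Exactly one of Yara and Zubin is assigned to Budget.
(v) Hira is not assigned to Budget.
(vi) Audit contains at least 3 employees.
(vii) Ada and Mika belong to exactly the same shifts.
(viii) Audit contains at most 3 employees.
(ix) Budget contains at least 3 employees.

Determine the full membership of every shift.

Budget = {Ada, Mika, Yara}; Audit = {Ada, Hira, Mika}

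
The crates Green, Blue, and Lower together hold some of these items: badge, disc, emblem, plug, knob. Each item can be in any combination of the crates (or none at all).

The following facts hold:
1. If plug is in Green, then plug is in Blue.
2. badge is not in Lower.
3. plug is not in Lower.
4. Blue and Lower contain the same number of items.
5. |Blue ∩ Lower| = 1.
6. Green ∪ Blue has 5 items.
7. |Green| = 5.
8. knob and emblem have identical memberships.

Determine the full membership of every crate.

Green = {badge, disc, emblem, knob, plug}; Blue = {badge, disc, plug}; Lower = {disc, emblem, knob}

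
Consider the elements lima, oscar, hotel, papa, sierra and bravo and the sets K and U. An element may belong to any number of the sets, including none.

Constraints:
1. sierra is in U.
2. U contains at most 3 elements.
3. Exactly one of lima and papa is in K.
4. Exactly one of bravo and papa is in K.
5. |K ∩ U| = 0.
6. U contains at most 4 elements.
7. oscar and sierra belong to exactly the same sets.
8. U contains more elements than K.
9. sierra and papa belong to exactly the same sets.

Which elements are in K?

From (1): sierra ∈ U.
(7): oscar matches sierra: oscar ∈ U.
(9): papa matches sierra: papa ∈ U.
(2): U already has 3, so the rest are out.
Suppose lima ∉ K: no assignment then satisfies all the clues, so lima ∈ K.

K = {bravo, lima}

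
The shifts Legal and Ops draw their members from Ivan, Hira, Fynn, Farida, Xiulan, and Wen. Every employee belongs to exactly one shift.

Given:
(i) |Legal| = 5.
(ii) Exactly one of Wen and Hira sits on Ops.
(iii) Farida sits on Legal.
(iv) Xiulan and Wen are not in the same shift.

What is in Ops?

Ops = {Wen}

From (iii): Farida ∈ Legal.
Suppose Ivan ∈ Ops: no assignment then satisfies all the clues, so Ivan ∉ Ops.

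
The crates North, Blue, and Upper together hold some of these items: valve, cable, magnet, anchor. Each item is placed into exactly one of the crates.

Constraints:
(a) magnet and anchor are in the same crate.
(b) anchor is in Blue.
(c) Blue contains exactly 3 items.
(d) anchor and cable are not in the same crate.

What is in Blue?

From (b): anchor ∈ Blue.
(a): magnet matches anchor: magnet ∉ North.
(a): magnet matches anchor: magnet ∈ Blue.
(d): cable ∉ Blue.
(c): only 3 candidates remain for Blue, so all are in.

Blue = {anchor, magnet, valve}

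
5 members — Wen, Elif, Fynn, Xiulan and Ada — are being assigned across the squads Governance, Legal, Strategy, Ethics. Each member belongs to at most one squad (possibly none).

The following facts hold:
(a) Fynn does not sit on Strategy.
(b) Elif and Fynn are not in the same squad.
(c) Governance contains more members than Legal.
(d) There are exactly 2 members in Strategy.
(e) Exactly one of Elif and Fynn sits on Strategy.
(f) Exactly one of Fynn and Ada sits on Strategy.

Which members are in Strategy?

Strategy = {Ada, Elif}

From (a): Fynn ∉ Strategy.
(e) (exactly one): Elif ∈ Strategy.
(f) (exactly one): Ada ∈ Strategy.
(d): Strategy already has 2, so the rest are out.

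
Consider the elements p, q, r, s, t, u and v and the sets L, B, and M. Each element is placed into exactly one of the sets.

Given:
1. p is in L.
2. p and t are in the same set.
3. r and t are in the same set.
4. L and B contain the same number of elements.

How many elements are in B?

3

From (1): p ∈ L.
(2): t matches p: t ∈ L.
(3): r matches t: r ∈ L.
Suppose q ∈ L: no assignment then satisfies all the clues, so q ∉ L.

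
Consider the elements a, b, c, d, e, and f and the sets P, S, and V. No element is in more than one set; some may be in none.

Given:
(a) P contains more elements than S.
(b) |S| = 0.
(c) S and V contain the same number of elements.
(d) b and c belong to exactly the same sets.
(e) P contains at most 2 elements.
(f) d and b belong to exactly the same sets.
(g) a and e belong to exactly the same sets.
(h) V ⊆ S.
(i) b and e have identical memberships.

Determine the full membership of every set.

P = {f}; S = {}; V = {}

(b): S already has 0, so the rest are out.
(h) contrapositive: a ∉ V.
(h) contrapositive: b ∉ V.
(h) contrapositive: c ∉ V.
(h) contrapositive: d ∉ V.
(h) contrapositive: e ∉ V.
(h) contrapositive: f ∉ V.
Suppose a ∈ P: no assignment then satisfies all the clues, so a ∉ P.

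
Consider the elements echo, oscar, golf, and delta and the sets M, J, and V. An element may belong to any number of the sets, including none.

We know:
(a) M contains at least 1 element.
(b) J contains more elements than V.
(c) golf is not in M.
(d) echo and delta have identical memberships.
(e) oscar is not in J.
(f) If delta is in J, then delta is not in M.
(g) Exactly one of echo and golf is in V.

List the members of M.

M = {oscar}

From (c): golf ∉ M.
From (e): oscar ∉ J.
Suppose echo ∈ M: no assignment then satisfies all the clues, so echo ∉ M.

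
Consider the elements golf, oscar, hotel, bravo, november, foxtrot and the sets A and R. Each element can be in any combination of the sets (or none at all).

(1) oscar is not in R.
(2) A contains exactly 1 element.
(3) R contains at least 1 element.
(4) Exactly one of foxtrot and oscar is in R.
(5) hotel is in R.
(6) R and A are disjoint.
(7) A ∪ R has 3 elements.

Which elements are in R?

R = {foxtrot, hotel}

From (1): oscar ∉ R.
From (5): hotel ∈ R.
(4) (exactly one): foxtrot ∈ R.
(6) (disjoint): hotel ∉ A.
(6) (disjoint): foxtrot ∉ A.
Suppose golf ∈ R: no assignment then satisfies all the clues, so golf ∉ R.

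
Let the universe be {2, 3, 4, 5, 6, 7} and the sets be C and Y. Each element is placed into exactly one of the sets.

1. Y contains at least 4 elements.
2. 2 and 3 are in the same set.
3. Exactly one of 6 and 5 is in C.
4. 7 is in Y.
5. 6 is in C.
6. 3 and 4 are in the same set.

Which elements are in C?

C = {6}

From (4): 7 ∈ Y.
From (5): 6 ∈ C.
(3) (exactly one): 5 ∉ C.
Only one set left: 5 ∈ Y.
Suppose 2 ∈ C: no assignment then satisfies all the clues, so 2 ∉ C.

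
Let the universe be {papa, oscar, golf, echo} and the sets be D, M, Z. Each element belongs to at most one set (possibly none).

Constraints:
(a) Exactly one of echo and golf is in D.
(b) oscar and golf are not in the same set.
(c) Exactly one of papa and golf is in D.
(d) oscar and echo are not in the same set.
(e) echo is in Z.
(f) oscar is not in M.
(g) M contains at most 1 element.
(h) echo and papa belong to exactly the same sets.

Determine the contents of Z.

Z = {echo, papa}

From (e): echo ∈ Z.
From (f): oscar ∉ M.
(a) (exactly one): golf ∈ D.
(b): oscar ∉ D.
(c) (exactly one): papa ∉ D.
(d): oscar ∉ Z.
(h): papa matches echo: papa ∉ M.
(h): papa matches echo: papa ∈ Z.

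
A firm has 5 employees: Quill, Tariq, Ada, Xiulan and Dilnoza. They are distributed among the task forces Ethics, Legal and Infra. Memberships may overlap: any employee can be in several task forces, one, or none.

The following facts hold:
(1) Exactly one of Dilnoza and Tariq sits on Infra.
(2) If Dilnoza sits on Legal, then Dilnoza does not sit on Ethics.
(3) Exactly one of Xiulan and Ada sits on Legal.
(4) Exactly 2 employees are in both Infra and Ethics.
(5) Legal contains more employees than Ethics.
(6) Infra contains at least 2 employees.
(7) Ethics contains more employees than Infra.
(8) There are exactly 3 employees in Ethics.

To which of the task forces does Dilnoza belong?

Dilnoza: Legal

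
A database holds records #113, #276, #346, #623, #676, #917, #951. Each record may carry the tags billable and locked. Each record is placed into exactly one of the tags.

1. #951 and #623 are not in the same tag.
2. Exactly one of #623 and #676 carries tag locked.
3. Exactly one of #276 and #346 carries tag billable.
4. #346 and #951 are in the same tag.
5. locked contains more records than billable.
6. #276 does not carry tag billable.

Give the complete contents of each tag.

billable = {#346, #676, #951}; locked = {#113, #276, #623, #917}

From (6): #276 ∉ billable.
(3) (exactly one): #346 ∈ billable.
(4): #951 matches #346: #951 ∈ billable.
Only one tag left: #276 ∈ locked.
(1): #623 ∉ billable.
Only one tag left: #623 ∈ locked.
(2) (exactly one): #676 ∉ locked.
Only one tag left: #676 ∈ billable.
Suppose #113 ∈ billable: no assignment then satisfies all the clues, so #113 ∉ billable.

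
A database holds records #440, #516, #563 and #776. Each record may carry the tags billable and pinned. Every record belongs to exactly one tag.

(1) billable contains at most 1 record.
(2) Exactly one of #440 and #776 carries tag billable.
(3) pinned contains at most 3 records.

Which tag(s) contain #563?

#563: pinned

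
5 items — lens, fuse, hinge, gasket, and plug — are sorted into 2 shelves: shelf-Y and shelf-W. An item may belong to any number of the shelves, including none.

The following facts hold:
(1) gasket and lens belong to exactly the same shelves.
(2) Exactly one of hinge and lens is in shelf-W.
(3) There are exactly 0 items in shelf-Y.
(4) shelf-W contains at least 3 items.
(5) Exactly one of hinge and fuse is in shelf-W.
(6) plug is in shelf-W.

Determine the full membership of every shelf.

shelf-Y = {}; shelf-W = {fuse, gasket, lens, plug}

From (6): plug ∈ shelf-W.
(3): shelf-Y already has 0, so the rest are out.
Suppose lens ∉ shelf-W: no assignment then satisfies all the clues, so lens ∈ shelf-W.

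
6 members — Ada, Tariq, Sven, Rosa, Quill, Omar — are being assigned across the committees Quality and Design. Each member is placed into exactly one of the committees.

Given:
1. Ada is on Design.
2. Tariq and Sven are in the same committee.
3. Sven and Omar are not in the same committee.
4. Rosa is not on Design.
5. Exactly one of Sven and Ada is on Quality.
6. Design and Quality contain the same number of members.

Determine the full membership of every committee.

Quality = {Rosa, Sven, Tariq}; Design = {Ada, Omar, Quill}

From (1): Ada ∈ Design.
From (4): Rosa ∉ Design.
(5) (exactly one): Sven ∈ Quality.
Only one committee left: Rosa ∈ Quality.
(2): Tariq matches Sven: Tariq ∈ Quality.
(3): Omar ∉ Quality.
Only one committee left: Omar ∈ Design.
Suppose Quill ∈ Quality: no assignment then satisfies all the clues, so Quill ∉ Quality.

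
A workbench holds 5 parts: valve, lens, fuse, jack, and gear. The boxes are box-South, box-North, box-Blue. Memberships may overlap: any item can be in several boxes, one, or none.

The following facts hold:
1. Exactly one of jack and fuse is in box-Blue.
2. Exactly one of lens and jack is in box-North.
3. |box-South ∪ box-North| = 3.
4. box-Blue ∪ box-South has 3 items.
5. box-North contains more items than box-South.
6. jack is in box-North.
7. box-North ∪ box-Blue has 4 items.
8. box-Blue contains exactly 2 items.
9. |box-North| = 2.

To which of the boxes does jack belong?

jack: box-North

From (6): jack ∈ box-North.
(2) (exactly one): lens ∉ box-North.
Suppose jack ∈ box-South: no assignment then satisfies all the clues, so jack ∉ box-South.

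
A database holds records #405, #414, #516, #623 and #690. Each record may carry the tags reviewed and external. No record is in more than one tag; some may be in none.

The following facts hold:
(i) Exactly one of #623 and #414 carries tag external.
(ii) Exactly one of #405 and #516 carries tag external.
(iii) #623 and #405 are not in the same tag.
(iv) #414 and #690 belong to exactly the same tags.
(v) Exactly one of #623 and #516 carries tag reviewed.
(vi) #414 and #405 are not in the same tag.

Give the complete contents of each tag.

reviewed = {#623}; external = {#414, #516, #690}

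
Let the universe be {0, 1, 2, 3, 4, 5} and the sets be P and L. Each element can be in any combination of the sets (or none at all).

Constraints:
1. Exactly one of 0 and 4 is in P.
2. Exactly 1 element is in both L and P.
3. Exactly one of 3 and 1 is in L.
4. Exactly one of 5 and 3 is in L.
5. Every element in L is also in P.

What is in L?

L = {3}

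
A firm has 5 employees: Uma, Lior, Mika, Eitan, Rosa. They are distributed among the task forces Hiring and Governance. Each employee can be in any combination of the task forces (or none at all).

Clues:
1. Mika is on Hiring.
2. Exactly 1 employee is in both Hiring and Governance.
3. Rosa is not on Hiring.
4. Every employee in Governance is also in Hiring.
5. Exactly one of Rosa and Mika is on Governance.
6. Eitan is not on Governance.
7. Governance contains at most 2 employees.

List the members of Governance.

From (1): Mika ∈ Hiring.
From (3): Rosa ∉ Hiring.
From (6): Eitan ∉ Governance.
(4) contrapositive: Rosa ∉ Governance.
(5) (exactly one): Mika ∈ Governance.
Suppose Uma ∈ Governance: no assignment then satisfies all the clues, so Uma ∉ Governance.

Governance = {Mika}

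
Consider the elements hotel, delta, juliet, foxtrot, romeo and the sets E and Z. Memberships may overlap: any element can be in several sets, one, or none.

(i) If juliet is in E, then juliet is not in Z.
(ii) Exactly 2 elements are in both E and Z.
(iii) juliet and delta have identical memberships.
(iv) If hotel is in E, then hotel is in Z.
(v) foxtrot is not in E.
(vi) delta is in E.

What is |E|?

From (v): foxtrot ∉ E.
From (vi): delta ∈ E.
(iii): juliet matches delta: juliet ∈ E.
(i): juliet ∉ Z.
(iii): delta matches juliet: delta ∉ Z.
Suppose hotel ∉ E: no assignment then satisfies all the clues, so hotel ∈ E.

4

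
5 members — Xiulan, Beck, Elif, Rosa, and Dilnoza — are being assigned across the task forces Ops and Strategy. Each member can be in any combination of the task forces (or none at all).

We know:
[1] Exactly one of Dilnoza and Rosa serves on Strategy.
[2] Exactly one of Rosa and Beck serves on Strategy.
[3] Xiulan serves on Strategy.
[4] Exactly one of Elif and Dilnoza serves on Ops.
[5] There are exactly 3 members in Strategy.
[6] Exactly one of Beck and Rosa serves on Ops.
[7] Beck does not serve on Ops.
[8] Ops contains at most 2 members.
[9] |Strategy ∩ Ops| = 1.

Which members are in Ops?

Ops = {Dilnoza, Rosa}

From (3): Xiulan ∈ Strategy.
From (7): Beck ∉ Ops.
(6) (exactly one): Rosa ∈ Ops.
Suppose Xiulan ∈ Ops: no assignment then satisfies all the clues, so Xiulan ∉ Ops.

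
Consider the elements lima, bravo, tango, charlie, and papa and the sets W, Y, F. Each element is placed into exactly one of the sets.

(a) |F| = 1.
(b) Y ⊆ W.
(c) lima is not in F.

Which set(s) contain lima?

lima: W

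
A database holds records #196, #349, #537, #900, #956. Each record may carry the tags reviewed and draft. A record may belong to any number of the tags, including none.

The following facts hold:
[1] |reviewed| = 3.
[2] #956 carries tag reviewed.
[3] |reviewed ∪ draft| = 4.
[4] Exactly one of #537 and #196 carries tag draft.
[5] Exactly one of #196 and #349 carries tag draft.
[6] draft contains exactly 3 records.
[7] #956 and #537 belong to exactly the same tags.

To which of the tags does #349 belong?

From (2): #956 ∈ reviewed.
(7): #537 matches #956: #537 ∈ reviewed.
Suppose #349 ∈ reviewed: no assignment then satisfies all the clues, so #349 ∉ reviewed.

#349: draft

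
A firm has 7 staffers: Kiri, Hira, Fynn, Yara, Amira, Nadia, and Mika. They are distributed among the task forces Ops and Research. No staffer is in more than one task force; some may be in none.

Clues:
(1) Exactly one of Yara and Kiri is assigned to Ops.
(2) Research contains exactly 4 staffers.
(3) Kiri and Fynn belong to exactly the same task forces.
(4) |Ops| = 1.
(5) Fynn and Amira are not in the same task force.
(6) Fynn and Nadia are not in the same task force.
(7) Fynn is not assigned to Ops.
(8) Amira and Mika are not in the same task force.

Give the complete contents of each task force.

Ops = {Yara}; Research = {Fynn, Hira, Kiri, Mika}

From (7): Fynn ∉ Ops.
(3): Kiri matches Fynn: Kiri ∉ Ops.
(1) (exactly one): Yara ∈ Ops.
(4): Ops already has 1, so the rest are out.
Suppose Kiri ∉ Research: no assignment then satisfies all the clues, so Kiri ∈ Research.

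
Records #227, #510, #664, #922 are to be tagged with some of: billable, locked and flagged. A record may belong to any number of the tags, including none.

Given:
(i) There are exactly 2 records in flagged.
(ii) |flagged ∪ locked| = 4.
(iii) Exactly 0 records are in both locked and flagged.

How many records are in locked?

2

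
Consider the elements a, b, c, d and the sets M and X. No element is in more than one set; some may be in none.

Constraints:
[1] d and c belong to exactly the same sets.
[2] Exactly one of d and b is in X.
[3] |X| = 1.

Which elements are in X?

X = {b}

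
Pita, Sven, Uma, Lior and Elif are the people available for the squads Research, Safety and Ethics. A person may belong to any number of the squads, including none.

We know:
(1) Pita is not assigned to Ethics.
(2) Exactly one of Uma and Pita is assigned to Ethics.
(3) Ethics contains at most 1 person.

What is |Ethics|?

1

From (1): Pita ∉ Ethics.
(2) (exactly one): Uma ∈ Ethics.
(3): Ethics already has 1, so the rest are out.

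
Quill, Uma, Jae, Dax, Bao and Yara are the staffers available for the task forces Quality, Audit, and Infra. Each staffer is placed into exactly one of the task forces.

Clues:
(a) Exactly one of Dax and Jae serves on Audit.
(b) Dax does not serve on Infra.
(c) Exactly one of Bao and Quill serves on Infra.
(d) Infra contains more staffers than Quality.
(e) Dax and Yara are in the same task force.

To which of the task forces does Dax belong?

From (b): Dax ∉ Infra.
(e): Yara matches Dax: Yara ∉ Infra.
Suppose Dax ∈ Quality: no assignment then satisfies all the clues, so Dax ∉ Quality.

Dax: Audit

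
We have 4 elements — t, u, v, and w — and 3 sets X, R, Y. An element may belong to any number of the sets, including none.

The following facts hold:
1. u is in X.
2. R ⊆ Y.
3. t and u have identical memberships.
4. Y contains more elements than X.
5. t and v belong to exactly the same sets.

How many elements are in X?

3

From (1): u ∈ X.
(3): t matches u: t ∈ X.
(5): v matches t: v ∈ X.
Suppose t ∉ Y: no assignment then satisfies all the clues, so t ∈ Y.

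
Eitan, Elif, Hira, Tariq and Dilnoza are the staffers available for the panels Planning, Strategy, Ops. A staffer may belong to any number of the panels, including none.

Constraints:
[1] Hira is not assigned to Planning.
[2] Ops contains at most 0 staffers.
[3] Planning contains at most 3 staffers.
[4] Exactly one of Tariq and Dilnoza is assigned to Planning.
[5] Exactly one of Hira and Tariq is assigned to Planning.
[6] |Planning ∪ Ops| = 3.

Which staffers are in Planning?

Planning = {Eitan, Elif, Tariq}

From (1): Hira ∉ Planning.
(2): Ops already has 0, so the rest are out.
(5) (exactly one): Tariq ∈ Planning.
(4) (exactly one): Dilnoza ∉ Planning.
Suppose Eitan ∉ Planning: no assignment then satisfies all the clues, so Eitan ∈ Planning.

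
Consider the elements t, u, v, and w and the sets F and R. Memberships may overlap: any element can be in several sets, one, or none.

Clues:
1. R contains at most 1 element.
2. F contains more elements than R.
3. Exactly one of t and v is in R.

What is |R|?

1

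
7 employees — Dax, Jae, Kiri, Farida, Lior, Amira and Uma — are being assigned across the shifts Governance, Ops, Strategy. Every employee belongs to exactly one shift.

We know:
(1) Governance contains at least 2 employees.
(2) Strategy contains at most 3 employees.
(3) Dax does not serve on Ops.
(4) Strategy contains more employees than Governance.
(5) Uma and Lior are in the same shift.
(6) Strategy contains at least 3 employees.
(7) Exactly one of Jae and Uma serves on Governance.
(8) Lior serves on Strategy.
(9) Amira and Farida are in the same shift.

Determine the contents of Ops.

Ops = {Amira, Farida}

From (3): Dax ∉ Ops.
From (8): Lior ∈ Strategy.
(5): Uma matches Lior: Uma ∉ Governance.
(5): Uma matches Lior: Uma ∉ Ops.
(5): Uma matches Lior: Uma ∈ Strategy.
(7) (exactly one): Jae ∈ Governance.
Suppose Kiri ∈ Ops: no assignment then satisfies all the clues, so Kiri ∉ Ops.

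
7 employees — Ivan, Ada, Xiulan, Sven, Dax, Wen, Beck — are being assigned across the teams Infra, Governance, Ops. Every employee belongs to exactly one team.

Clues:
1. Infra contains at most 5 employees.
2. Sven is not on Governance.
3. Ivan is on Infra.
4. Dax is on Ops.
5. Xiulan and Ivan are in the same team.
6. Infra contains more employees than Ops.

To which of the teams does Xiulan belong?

Xiulan: Infra

From (2): Sven ∉ Governance.
From (3): Ivan ∈ Infra.
From (4): Dax ∈ Ops.
(5): Xiulan matches Ivan: Xiulan ∈ Infra.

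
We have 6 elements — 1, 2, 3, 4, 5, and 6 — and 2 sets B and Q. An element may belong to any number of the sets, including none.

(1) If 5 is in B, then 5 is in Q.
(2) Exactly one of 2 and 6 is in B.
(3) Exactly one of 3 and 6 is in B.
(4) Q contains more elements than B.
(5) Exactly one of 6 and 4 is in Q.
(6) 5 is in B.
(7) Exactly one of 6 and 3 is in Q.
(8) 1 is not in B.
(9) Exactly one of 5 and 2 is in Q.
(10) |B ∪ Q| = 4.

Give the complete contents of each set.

B = {5, 6}; Q = {3, 4, 5}

From (6): 5 ∈ B.
From (8): 1 ∉ B.
(1): 5 ∈ Q.
(9) (exactly one): 2 ∉ Q.
Suppose 1 ∈ Q: no assignment then satisfies all the clues, so 1 ∉ Q.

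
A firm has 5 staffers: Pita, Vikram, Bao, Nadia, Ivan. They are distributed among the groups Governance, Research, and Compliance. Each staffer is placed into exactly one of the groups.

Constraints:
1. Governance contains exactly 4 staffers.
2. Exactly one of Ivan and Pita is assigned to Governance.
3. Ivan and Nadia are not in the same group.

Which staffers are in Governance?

Governance = {Bao, Nadia, Pita, Vikram}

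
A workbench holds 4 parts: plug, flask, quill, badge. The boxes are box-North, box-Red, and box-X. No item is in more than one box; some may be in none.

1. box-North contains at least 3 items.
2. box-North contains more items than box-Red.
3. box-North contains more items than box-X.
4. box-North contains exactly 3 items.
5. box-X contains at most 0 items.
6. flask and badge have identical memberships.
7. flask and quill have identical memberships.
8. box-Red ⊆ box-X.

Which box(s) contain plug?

plug: none

(5): box-X already has 0, so the rest are out.
(8) contrapositive: plug ∉ box-Red.
(8) contrapositive: flask ∉ box-Red.
(8) contrapositive: quill ∉ box-Red.
(8) contrapositive: badge ∉ box-Red.
Suppose plug ∈ box-North: no assignment then satisfies all the clues, so plug ∉ box-North.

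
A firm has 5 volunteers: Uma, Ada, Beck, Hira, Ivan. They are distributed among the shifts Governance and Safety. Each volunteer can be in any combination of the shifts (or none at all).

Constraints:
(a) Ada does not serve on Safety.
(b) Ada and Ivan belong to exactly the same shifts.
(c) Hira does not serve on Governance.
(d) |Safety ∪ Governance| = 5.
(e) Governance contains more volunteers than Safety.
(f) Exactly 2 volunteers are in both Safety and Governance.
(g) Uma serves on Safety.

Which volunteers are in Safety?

Safety = {Beck, Hira, Uma}

From (a): Ada ∉ Safety.
From (c): Hira ∉ Governance.
From (g): Uma ∈ Safety.
(b): Ivan matches Ada: Ivan ∉ Safety.
Suppose Beck ∉ Safety: no assignment then satisfies all the clues, so Beck ∈ Safety.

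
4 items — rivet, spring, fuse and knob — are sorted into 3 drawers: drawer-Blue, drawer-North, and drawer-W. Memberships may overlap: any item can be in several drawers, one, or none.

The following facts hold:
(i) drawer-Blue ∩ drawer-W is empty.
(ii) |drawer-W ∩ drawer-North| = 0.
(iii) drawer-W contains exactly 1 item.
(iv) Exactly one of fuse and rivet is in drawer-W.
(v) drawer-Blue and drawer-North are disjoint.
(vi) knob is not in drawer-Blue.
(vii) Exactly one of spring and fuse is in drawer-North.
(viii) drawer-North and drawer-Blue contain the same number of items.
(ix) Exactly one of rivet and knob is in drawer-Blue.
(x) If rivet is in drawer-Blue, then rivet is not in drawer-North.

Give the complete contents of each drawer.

drawer-Blue = {rivet}; drawer-North = {spring}; drawer-W = {fuse}

From (vi): knob ∉ drawer-Blue.
(ix) (exactly one): rivet ∈ drawer-Blue.
(x): rivet ∉ drawer-North.
(i) (disjoint): rivet ∉ drawer-W.
(iv) (exactly one): fuse ∈ drawer-W.
(i) (disjoint): fuse ∉ drawer-Blue.
(iii): drawer-W already has 1, so the rest are out.
Suppose spring ∈ drawer-Blue: no assignment then satisfies all the clues, so spring ∉ drawer-Blue.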